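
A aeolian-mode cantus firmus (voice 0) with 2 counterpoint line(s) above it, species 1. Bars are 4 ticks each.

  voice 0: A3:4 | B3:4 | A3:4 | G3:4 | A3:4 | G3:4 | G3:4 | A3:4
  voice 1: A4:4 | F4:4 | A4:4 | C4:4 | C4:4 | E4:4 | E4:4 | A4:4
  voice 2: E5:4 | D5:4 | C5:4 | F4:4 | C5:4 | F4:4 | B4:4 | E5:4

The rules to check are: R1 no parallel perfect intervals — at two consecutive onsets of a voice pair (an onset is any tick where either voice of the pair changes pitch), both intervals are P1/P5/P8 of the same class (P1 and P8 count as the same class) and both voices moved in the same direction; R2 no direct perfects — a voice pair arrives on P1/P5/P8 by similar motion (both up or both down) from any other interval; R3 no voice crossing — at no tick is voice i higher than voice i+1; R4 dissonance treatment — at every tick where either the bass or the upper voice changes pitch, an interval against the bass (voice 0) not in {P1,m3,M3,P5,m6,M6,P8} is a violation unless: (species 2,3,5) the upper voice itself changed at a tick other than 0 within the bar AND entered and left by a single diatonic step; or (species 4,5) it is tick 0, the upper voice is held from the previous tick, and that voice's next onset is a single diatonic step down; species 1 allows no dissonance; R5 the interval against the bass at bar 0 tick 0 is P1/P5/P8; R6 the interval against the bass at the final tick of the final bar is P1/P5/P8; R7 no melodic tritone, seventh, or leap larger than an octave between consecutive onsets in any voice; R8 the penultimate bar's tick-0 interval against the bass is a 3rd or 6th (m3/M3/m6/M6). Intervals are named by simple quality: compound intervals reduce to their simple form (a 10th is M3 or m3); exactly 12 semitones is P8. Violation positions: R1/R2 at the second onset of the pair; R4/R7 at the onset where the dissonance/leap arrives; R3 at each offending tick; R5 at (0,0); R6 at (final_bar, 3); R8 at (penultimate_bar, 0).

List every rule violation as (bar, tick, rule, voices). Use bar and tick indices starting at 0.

(1, 0, R4, (0, 1))
(3, 0, R4, (0, 1))
(3, 0, R4, (0, 2))
(5, 0, R4, (0, 2))
(6, 0, R7, (2,))
(7, 0, R1, (1, 2))
(7, 0, R2, (0, 1))
(7, 0, R2, (0, 2))

bar 0: v0=A3 v1=A4 v2=E5 downbeat P5
bar 1: v0=B3 v1=F4 v2=D5 downbeat m3
bar 2: v0=A3 v1=A4 v2=C5 downbeat m3
bar 3: v0=G3 v1=C4 v2=F4 downbeat m7
bar 4: v0=A3 v1=C4 v2=C5 downbeat m3
bar 5: v0=G3 v1=E4 v2=F4 downbeat m7
bar 6: v0=G3 v1=E4 v2=B4 downbeat M3
bar 7: v0=A3 v1=A4 v2=E5 downbeat P5
  -> R4 @ bar 1 tick 0 v(0, 1): B3/F4 TT untreated
  -> R4 @ bar 3 tick 0 v(0, 1): G3/C4 P4 untreated
  -> R4 @ bar 3 tick 0 v(0, 2): G3/F4 m7 untreated
  -> R4 @ bar 5 tick 0 v(0, 2): G3/F4 m7 untreated
  -> R7 @ bar 6 tick 0 v(2,): F4->B4 leap 6st
  -> R1 @ bar 7 tick 0 v(1, 2): E4/B4 P5 -> A4/E5 P5 similar
  -> R2 @ bar 7 tick 0 v(0, 1): G3/E4 M6 -> A3/A4 P8 similar
  -> R2 @ bar 7 tick 0 v(0, 2): G3/B4 M3 -> A3/E5 P5 similar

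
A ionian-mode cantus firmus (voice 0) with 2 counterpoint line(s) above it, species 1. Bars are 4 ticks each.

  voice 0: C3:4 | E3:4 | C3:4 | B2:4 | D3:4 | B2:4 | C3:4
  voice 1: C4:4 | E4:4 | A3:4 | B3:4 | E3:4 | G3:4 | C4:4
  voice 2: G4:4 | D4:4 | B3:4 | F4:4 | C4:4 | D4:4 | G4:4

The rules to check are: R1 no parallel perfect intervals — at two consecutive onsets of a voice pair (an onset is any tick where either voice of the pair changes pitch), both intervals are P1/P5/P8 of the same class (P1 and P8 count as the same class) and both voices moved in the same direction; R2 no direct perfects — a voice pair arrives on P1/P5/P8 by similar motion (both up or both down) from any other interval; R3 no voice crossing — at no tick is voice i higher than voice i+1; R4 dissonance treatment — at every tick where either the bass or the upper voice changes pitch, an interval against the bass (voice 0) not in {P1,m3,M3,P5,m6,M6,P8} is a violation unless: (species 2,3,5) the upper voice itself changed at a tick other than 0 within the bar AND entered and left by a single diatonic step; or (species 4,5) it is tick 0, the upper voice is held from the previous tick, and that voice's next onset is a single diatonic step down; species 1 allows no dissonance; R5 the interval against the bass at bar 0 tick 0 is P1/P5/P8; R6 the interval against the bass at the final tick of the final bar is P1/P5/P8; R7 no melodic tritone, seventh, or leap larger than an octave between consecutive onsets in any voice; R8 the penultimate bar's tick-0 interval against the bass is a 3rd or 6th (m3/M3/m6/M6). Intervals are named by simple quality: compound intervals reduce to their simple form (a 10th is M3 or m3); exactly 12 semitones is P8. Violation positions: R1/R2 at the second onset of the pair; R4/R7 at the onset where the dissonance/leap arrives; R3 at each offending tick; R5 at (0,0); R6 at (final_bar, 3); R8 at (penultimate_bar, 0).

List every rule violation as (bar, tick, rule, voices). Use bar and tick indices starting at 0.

bar 0: v0=C3 v1=C4 v2=G4 downbeat P5
bar 1: v0=E3 v1=E4 v2=D4 downbeat m7
bar 2: v0=C3 v1=A3 v2=B3 downbeat M7
bar 3: v0=B2 v1=B3 v2=F4 downbeat TT
bar 4: v0=D3 v1=E3 v2=C4 downbeat m7
bar 5: v0=B2 v1=G3 v2=D4 downbeat m3
bar 6: v0=C3 v1=C4 v2=G4 downbeat P5
  -> R1 @ bar 1 tick 0 v(0, 1): C3/C4 P8 -> E3/E4 P8 similar
  -> R3 @ bar 1 tick 0 v(1, 2): E4 above D4
  -> R4 @ bar 1 tick 0 v(0, 2): E3/D4 m7 untreated
  -> R3 @ bar 1 tick 1 v(1, 2): E4 above D4
  -> R3 @ bar 1 tick 2 v(1, 2): E4 above D4
  -> R3 @ bar 1 tick 3 v(1, 2): E4 above D4
  -> R4 @ bar 2 tick 0 v(0, 2): C3/B3 M7 untreated
  -> R4 @ bar 3 tick 0 v(0, 2): B2/F4 TT untreated
  -> R7 @ bar 3 tick 0 v(2,): B3->F4 leap 6st
  -> R4 @ bar 4 tick 0 v(0, 1): D3/E3 M2 untreated
  -> R4 @ bar 4 tick 0 v(0, 2): D3/C4 m7 untreated
  -> R2 @ bar 5 tick 0 v(1, 2): E3/C4 m6 -> G3/D4 P5 similar
  -> R1 @ bar 6 tick 0 v(1, 2): G3/D4 P5 -> C4/G4 P5 similar
  -> R2 @ bar 6 tick 0 v(0, 1): B2/G3 m6 -> C3/C4 P8 similar
  -> R2 @ bar 6 tick 0 v(0, 2): B2/D4 m3 -> C3/G4 P5 similar

(1, 0, R1, (0, 1))
(1, 0, R3, (1, 2))
(1, 0, R4, (0, 2))
(1, 1, R3, (1, 2))
(1, 2, R3, (1, 2))
(1, 3, R3, (1, 2))
(2, 0, R4, (0, 2))
(3, 0, R4, (0, 2))
(3, 0, R7, (2,))
(4, 0, R4, (0, 1))
(4, 0, R4, (0, 2))
(5, 0, R2, (1, 2))
(6, 0, R1, (1, 2))
(6, 0, R2, (0, 1))
(6, 0, R2, (0, 2))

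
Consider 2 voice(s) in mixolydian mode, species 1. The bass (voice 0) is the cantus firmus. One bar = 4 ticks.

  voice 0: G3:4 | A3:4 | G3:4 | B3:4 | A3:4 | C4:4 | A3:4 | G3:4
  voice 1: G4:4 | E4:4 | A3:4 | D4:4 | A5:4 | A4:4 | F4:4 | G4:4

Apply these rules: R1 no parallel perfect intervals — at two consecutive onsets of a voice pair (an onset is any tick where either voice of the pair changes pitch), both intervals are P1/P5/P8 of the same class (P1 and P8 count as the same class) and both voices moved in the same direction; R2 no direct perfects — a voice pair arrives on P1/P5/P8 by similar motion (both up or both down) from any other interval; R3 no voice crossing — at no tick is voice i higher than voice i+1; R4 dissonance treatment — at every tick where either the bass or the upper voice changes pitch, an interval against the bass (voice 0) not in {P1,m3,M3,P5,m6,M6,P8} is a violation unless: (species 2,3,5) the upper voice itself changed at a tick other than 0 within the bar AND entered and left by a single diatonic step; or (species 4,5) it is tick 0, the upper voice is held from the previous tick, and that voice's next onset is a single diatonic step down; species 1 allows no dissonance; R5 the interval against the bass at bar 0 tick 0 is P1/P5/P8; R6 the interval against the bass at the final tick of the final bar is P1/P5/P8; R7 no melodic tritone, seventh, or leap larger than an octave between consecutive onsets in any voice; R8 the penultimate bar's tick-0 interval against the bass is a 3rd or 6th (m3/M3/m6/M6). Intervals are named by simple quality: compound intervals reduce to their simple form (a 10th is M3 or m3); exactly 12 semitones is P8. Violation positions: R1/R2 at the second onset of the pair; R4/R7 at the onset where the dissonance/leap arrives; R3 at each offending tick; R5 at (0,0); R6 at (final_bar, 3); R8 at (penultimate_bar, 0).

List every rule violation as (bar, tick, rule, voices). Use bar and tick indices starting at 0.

bar 0: v0=G3 v1=G4 downbeat P8
bar 1: v0=A3 v1=E4 downbeat P5
bar 2: v0=G3 v1=A3 downbeat M2
bar 3: v0=B3 v1=D4 downbeat m3
bar 4: v0=A3 v1=A5 downbeat P1
bar 5: v0=C4 v1=A4 downbeat M6
bar 6: v0=A3 v1=F4 downbeat m6
bar 7: v0=G3 v1=G4 downbeat P8
  -> R4 @ bar 2 tick 0 v(0, 1): G3/A3 M2 untreated
  -> R7 @ bar 4 tick 0 v(1,): D4->A5 leap 19st

(2, 0, R4, (0, 1))
(4, 0, R7, (1,))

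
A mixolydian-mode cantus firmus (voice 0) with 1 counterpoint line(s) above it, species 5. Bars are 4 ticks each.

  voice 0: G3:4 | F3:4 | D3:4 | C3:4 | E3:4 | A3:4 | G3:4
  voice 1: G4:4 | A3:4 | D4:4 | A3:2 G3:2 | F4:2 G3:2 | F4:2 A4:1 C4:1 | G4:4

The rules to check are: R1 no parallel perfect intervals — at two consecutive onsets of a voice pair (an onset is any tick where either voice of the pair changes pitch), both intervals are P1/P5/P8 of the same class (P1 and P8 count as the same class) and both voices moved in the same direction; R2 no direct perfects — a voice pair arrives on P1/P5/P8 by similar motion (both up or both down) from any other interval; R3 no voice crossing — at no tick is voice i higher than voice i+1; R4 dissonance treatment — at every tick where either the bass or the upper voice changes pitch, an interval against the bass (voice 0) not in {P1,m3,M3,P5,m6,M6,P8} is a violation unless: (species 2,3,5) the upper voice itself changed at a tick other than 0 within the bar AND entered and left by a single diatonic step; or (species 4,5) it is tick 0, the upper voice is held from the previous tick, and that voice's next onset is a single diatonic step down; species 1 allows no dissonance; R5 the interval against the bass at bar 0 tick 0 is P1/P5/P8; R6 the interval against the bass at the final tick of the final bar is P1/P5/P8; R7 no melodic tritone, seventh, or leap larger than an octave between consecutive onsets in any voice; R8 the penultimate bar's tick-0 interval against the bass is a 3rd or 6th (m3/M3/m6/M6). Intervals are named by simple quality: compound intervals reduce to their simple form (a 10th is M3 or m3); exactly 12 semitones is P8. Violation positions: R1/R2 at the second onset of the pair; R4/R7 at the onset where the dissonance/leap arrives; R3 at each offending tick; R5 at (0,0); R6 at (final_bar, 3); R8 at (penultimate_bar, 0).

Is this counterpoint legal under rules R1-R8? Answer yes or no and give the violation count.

No (5 violations)

bar 0: v0=G3 v1=G4 (P8)
bar 1: v0=F3 v1=A3 (M3)
bar 2: v0=D3 v1=D4 (P8)
bar 3: v0=C3 v1=A3 (M6)
bar 4: v0=E3 v1=F4 (m2)
bar 5: v0=A3 v1=F4 (m6)
bar 6: v0=G3 v1=G4 (P8)
  R7 @ bar1.0: G4->A3 leap 10st
  R4 @ bar4.0: E3/F4 m2 untreated
  R7 @ bar4.0: G3->F4 leap 10st
  R7 @ bar4.2: F4->G3 leap 10st
  R7 @ bar5.0: G3->F4 leap 10st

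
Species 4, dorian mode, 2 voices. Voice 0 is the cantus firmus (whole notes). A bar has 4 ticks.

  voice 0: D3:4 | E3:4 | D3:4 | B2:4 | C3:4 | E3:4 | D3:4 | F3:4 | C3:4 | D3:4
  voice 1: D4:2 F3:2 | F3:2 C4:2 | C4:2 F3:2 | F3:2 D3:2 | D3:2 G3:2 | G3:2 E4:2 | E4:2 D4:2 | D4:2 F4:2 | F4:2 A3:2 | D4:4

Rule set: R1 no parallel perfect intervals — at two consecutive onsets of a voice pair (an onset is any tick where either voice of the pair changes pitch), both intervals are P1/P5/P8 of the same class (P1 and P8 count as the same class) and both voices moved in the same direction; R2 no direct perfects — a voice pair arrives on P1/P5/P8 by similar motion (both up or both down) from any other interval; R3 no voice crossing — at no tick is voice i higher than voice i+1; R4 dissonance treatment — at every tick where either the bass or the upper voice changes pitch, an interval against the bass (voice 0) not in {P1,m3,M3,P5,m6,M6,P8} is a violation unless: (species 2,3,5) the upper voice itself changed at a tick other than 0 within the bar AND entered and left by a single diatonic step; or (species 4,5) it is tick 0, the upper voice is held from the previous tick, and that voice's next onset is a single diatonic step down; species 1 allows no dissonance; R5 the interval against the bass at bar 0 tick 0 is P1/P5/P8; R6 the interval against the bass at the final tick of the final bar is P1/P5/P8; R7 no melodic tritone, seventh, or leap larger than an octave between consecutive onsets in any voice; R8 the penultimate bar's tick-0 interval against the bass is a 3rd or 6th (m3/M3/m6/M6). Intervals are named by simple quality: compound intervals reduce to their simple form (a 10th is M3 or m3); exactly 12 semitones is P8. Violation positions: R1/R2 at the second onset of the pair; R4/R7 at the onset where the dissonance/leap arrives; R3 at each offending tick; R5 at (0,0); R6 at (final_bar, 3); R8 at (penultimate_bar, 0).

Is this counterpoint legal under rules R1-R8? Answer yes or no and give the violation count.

No (7 violations)

bar 0: v0=D3 v1=D4 (P8)
bar 1: v0=E3 v1=F3 (m2)
bar 2: v0=D3 v1=C4 (m7)
bar 3: v0=B2 v1=F3 (TT)
bar 4: v0=C3 v1=D3 (M2)
bar 5: v0=E3 v1=G3 (m3)
bar 6: v0=D3 v1=E4 (M2)
bar 7: v0=F3 v1=D4 (M6)
bar 8: v0=C3 v1=F4 (P4)
bar 9: v0=D3 v1=D4 (P8)
  R4 @ bar1.0: E3/F3 m2 untreated
  R4 @ bar2.0: D3/C4 m7 untreated
  R4 @ bar3.0: B2/F3 TT untreated
  R4 @ bar4.0: C3/D3 M2 untreated
  R4 @ bar8.0: C3/F4 P4 untreated
  R8 @ bar8.0: penult P4 not 3rd/6th
  R2 @ bar9.0: C3/A3 M6 -> D3/D4 P8 similar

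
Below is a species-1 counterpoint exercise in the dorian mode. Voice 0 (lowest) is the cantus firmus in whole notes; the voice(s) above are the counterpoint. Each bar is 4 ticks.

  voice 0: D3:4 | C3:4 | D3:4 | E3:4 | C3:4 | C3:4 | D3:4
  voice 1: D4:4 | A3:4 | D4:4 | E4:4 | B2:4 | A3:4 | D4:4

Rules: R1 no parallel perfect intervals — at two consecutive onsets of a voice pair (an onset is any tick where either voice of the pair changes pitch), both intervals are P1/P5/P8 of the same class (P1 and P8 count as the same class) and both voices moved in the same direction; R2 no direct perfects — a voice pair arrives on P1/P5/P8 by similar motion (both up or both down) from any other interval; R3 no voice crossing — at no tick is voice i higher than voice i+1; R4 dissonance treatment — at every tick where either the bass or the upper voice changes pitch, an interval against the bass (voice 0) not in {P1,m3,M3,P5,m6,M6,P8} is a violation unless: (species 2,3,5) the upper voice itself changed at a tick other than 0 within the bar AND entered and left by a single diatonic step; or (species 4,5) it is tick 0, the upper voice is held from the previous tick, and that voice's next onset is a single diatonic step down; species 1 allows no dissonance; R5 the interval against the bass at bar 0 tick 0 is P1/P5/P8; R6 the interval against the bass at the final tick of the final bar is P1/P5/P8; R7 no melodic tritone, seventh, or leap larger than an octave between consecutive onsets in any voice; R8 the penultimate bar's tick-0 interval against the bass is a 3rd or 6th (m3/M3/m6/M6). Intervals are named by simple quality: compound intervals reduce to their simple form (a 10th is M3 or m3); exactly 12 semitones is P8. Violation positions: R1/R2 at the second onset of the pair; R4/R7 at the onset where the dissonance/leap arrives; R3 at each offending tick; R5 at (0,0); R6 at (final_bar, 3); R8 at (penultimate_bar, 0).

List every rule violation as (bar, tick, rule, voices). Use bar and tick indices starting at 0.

bar 0: v0=D3 v1=D4 downbeat P8
bar 1: v0=C3 v1=A3 downbeat M6
bar 2: v0=D3 v1=D4 downbeat P8
bar 3: v0=E3 v1=E4 downbeat P8
bar 4: v0=C3 v1=B2 downbeat m2
bar 5: v0=C3 v1=A3 downbeat M6
bar 6: v0=D3 v1=D4 downbeat P8
  -> R2 @ bar 2 tick 0 v(0, 1): C3/A3 M6 -> D3/D4 P8 similar
  -> R1 @ bar 3 tick 0 v(0, 1): D3/D4 P8 -> E3/E4 P8 similar
  -> R3 @ bar 4 tick 0 v(0, 1): C3 above B2
  -> R4 @ bar 4 tick 0 v(0, 1): C3/B2 m2 untreated
  -> R7 @ bar 4 tick 0 v(1,): E4->B2 leap 17st
  -> R3 @ bar 4 tick 1 v(0, 1): C3 above B2
  -> R3 @ bar 4 tick 2 v(0, 1): C3 above B2
  -> R3 @ bar 4 tick 3 v(0, 1): C3 above B2
  -> R7 @ bar 5 tick 0 v(1,): B2->A3 leap 10st
  -> R2 @ bar 6 tick 0 v(0, 1): C3/A3 M6 -> D3/D4 P8 similar

(2, 0, R2, (0, 1))
(3, 0, R1, (0, 1))
(4, 0, R3, (0, 1))
(4, 0, R4, (0, 1))
(4, 0, R7, (1,))
(4, 1, R3, (0, 1))
(4, 2, R3, (0, 1))
(4, 3, R3, (0, 1))
(5, 0, R7, (1,))
(6, 0, R2, (0, 1))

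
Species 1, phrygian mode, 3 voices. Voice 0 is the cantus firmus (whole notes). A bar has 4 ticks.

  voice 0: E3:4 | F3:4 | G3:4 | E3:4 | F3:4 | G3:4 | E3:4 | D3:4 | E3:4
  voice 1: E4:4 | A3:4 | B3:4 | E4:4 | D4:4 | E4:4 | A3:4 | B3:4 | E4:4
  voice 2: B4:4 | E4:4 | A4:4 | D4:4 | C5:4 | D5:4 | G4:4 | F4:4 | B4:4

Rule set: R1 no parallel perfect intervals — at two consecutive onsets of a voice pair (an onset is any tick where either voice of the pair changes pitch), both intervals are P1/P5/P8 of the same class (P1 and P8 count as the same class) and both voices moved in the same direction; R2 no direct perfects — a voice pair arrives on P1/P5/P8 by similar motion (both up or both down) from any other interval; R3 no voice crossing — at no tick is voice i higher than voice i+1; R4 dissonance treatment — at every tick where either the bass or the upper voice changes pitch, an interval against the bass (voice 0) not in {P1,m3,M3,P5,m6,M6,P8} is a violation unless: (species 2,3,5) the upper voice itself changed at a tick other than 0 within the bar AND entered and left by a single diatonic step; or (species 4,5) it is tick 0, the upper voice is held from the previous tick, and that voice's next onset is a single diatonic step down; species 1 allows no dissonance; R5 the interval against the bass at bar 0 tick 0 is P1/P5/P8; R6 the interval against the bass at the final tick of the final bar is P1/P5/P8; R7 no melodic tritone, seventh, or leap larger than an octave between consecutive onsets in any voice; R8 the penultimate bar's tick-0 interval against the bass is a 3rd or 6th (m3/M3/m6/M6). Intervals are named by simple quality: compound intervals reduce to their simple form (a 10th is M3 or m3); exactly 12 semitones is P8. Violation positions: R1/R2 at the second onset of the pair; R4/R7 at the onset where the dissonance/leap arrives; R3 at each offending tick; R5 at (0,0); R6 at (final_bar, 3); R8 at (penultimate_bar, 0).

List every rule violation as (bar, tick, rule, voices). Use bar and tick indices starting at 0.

bar 0: v0=E3 v1=E4 v2=B4 downbeat P5
bar 1: v0=F3 v1=A3 v2=E4 downbeat M7
bar 2: v0=G3 v1=B3 v2=A4 downbeat M2
bar 3: v0=E3 v1=E4 v2=D4 downbeat m7
bar 4: v0=F3 v1=D4 v2=C5 downbeat P5
bar 5: v0=G3 v1=E4 v2=D5 downbeat P5
bar 6: v0=E3 v1=A3 v2=G4 downbeat m3
bar 7: v0=D3 v1=B3 v2=F4 downbeat m3
bar 8: v0=E3 v1=E4 v2=B4 downbeat P5
  -> R1 @ bar 1 tick 0 v(1, 2): E4/B4 P5 -> A3/E4 P5 similar
  -> R4 @ bar 1 tick 0 v(0, 2): F3/E4 M7 untreated
  -> R4 @ bar 2 tick 0 v(0, 2): G3/A4 M2 untreated
  -> R3 @ bar 3 tick 0 v(1, 2): E4 above D4
  -> R4 @ bar 3 tick 0 v(0, 2): E3/D4 m7 untreated
  -> R3 @ bar 3 tick 1 v(1, 2): E4 above D4
  -> R3 @ bar 3 tick 2 v(1, 2): E4 above D4
  -> R3 @ bar 3 tick 3 v(1, 2): E4 above D4
  -> R2 @ bar 4 tick 0 v(0, 2): E3/D4 m7 -> F3/C5 P5 similar
  -> R7 @ bar 4 tick 0 v(2,): D4->C5 leap 10st
  -> R1 @ bar 5 tick 0 v(0, 2): F3/C5 P5 -> G3/D5 P5 similar
  -> R4 @ bar 6 tick 0 v(0, 1): E3/A3 P4 untreated
  -> R2 @ bar 8 tick 0 v(0, 1): D3/B3 M6 -> E3/E4 P8 similar
  -> R2 @ bar 8 tick 0 v(0, 2): D3/F4 m3 -> E3/B4 P5 similar
  -> R2 @ bar 8 tick 0 v(1, 2): B3/F4 TT -> E4/B4 P5 similar
  -> R7 @ bar 8 tick 0 v(2,): F4->B4 leap 6st

(1, 0, R1, (1, 2))
(1, 0, R4, (0, 2))
(2, 0, R4, (0, 2))
(3, 0, R3, (1, 2))
(3, 0, R4, (0, 2))
(3, 1, R3, (1, 2))
(3, 2, R3, (1, 2))
(3, 3, R3, (1, 2))
(4, 0, R2, (0, 2))
(4, 0, R7, (2,))
(5, 0, R1, (0, 2))
(6, 0, R4, (0, 1))
(8, 0, R2, (0, 1))
(8, 0, R2, (0, 2))
(8, 0, R2, (1, 2))
(8, 0, R7, (2,))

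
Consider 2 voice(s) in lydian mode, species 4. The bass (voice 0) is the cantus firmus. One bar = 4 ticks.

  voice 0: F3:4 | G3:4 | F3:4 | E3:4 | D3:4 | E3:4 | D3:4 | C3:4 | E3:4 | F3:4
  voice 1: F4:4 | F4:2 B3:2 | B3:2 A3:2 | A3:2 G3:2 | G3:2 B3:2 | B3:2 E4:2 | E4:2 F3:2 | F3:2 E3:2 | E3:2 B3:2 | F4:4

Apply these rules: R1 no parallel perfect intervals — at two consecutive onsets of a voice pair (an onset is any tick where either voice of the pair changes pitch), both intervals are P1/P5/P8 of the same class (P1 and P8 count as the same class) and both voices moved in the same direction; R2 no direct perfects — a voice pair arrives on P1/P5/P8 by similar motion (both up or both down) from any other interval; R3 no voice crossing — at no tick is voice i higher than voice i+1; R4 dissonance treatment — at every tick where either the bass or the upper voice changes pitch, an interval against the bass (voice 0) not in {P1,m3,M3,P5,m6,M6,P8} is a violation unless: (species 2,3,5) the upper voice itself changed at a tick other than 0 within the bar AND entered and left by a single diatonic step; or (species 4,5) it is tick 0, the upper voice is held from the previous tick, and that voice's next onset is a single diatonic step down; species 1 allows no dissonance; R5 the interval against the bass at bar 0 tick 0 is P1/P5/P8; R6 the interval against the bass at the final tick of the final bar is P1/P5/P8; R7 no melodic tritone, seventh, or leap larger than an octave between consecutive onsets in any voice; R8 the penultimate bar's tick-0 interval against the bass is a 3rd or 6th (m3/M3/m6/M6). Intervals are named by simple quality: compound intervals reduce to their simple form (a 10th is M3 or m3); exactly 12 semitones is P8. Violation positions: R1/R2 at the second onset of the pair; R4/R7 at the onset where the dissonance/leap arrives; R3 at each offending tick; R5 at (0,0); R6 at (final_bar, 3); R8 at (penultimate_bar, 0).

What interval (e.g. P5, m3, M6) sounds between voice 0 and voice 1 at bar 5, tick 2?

voice 0=E3 voice 1=E4 -> P8

P8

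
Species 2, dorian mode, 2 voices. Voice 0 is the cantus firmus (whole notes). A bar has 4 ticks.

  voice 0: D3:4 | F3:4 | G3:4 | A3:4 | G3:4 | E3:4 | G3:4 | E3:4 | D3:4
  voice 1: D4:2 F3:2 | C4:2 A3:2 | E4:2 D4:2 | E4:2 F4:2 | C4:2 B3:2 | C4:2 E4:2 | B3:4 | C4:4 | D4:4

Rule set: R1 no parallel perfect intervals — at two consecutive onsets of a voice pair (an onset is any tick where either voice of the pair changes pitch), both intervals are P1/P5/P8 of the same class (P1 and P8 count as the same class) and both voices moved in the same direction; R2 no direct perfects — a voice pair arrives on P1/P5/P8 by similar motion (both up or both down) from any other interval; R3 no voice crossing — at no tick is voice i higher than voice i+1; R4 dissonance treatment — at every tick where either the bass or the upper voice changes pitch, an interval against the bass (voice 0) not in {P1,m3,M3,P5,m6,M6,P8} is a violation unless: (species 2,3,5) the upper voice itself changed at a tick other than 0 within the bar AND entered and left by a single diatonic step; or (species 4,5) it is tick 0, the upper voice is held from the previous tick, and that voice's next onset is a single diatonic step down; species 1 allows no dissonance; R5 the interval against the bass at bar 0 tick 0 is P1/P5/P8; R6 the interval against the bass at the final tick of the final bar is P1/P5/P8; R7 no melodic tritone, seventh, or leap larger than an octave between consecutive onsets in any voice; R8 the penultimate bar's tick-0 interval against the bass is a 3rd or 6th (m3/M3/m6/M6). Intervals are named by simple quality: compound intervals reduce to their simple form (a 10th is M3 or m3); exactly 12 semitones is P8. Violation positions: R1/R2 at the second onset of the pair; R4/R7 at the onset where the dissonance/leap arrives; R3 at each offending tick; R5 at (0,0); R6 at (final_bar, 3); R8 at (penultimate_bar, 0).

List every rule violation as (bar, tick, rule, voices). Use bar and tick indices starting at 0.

bar 0: v0=D3 v1=D4 downbeat P8
bar 1: v0=F3 v1=C4 downbeat P5
bar 2: v0=G3 v1=E4 downbeat M6
bar 3: v0=A3 v1=E4 downbeat P5
bar 4: v0=G3 v1=C4 downbeat P4
bar 5: v0=E3 v1=C4 downbeat m6
bar 6: v0=G3 v1=B3 downbeat M3
bar 7: v0=E3 v1=C4 downbeat m6
bar 8: v0=D3 v1=D4 downbeat P8
  -> R2 @ bar 1 tick 0 v(0, 1): D3/F3 m3 -> F3/C4 P5 similar
  -> R1 @ bar 3 tick 0 v(0, 1): G3/D4 P5 -> A3/E4 P5 similar
  -> R4 @ bar 4 tick 0 v(0, 1): G3/C4 P4 untreated

(1, 0, R2, (0, 1))
(3, 0, R1, (0, 1))
(4, 0, R4, (0, 1))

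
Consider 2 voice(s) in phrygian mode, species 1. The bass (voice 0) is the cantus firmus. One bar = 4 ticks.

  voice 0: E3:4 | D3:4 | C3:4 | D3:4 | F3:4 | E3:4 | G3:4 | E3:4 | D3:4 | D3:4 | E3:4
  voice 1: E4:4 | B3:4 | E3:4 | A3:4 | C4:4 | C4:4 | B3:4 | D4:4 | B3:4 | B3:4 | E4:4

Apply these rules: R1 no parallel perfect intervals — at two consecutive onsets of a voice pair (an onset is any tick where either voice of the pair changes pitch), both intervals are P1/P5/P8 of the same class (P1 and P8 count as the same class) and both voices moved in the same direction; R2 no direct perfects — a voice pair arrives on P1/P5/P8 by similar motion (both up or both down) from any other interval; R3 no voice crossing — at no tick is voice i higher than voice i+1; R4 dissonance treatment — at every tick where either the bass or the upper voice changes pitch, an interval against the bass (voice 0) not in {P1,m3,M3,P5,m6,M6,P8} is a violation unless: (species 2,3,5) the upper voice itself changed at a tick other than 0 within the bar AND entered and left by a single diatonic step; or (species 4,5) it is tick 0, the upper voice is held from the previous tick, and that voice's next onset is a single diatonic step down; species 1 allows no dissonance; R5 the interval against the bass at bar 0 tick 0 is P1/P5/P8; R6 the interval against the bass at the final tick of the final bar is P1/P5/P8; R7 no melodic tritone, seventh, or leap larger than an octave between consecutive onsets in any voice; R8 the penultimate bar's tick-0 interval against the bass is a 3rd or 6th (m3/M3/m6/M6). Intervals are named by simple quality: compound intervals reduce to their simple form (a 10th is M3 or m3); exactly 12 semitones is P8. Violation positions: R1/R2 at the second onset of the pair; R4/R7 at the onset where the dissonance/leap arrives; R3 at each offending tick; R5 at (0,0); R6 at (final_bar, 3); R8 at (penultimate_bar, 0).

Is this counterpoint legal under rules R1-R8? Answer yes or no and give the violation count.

bar 0: v0=E3 v1=E4 (P8)
bar 1: v0=D3 v1=B3 (M6)
bar 2: v0=C3 v1=E3 (M3)
bar 3: v0=D3 v1=A3 (P5)
bar 4: v0=F3 v1=C4 (P5)
bar 5: v0=E3 v1=C4 (m6)
bar 6: v0=G3 v1=B3 (M3)
bar 7: v0=E3 v1=D4 (m7)
bar 8: v0=D3 v1=B3 (M6)
bar 9: v0=D3 v1=B3 (M6)
bar 10: v0=E3 v1=E4 (P8)
  R2 @ bar3.0: C3/E3 M3 -> D3/A3 P5 similar
  R1 @ bar4.0: D3/A3 P5 -> F3/C4 P5 similar
  R4 @ bar7.0: E3/D4 m7 untreated
  R2 @ bar10.0: D3/B3 M6 -> E3/E4 P8 similar

No (4 violations)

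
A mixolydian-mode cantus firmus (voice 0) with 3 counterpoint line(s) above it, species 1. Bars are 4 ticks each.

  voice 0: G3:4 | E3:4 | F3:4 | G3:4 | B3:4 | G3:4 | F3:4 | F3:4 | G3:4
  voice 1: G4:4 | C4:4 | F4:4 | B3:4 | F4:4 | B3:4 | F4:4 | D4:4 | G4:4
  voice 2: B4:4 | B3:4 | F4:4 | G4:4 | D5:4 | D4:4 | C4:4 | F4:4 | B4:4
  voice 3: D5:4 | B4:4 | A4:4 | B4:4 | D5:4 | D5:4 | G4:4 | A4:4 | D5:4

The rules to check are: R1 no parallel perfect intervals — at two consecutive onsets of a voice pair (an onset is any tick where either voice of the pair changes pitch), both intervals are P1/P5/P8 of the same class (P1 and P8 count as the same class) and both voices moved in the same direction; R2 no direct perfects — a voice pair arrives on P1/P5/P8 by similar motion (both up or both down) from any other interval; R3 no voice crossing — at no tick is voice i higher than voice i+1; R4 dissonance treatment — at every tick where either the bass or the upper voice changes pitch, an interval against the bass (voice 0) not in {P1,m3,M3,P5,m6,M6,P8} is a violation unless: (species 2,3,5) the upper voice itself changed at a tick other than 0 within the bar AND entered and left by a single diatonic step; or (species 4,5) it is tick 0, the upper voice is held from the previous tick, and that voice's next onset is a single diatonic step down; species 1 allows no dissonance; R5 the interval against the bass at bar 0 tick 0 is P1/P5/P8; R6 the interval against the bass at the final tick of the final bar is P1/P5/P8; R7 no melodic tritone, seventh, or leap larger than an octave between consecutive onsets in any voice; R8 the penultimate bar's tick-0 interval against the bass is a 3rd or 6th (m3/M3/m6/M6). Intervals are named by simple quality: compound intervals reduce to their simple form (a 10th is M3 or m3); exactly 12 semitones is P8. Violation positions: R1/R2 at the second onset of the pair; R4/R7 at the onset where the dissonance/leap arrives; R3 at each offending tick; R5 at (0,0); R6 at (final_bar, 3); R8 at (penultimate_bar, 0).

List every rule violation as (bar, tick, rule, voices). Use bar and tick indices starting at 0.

bar 0: v0=G3 v1=G4 v2=B4 v3=D5 downbeat P5
bar 1: v0=E3 v1=C4 v2=B3 v3=B4 downbeat P5
bar 2: v0=F3 v1=F4 v2=F4 v3=A4 downbeat M3
bar 3: v0=G3 v1=B3 v2=G4 v3=B4 downbeat M3
bar 4: v0=B3 v1=F4 v2=D5 v3=D5 downbeat m3
bar 5: v0=G3 v1=B3 v2=D4 v3=D5 downbeat P5
bar 6: v0=F3 v1=F4 v2=C4 v3=G4 downbeat M2
bar 7: v0=F3 v1=D4 v2=F4 v3=A4 downbeat M3
bar 8: v0=G3 v1=G4 v2=B4 v3=D5 downbeat P5
  -> R5 @ bar 0 tick 0 v(0, 2): opens on M3
  -> R1 @ bar 1 tick 0 v(0, 3): G3/D5 P5 -> E3/B4 P5 similar
  -> R2 @ bar 1 tick 0 v(0, 2): G3/B4 M3 -> E3/B3 P5 similar
  -> R2 @ bar 1 tick 0 v(2, 3): B4/D5 m3 -> B3/B4 P8 similar
  -> R3 @ bar 1 tick 0 v(1, 2): C4 above B3
  -> R3 @ bar 1 tick 1 v(1, 2): C4 above B3
  -> R3 @ bar 1 tick 2 v(1, 2): C4 above B3
  -> R3 @ bar 1 tick 3 v(1, 2): C4 above B3
  -> R2 @ bar 2 tick 0 v(0, 1): E3/C4 m6 -> F3/F4 P8 similar
  -> R2 @ bar 2 tick 0 v(0, 2): E3/B3 P5 -> F3/F4 P8 similar
  -> R2 @ bar 2 tick 0 v(1, 2): C4/B3 m2 -> F4/F4 P1 similar
  -> R7 @ bar 2 tick 0 v(2,): B3->F4 leap 6st
  -> R1 @ bar 3 tick 0 v(0, 2): F3/F4 P8 -> G3/G4 P8 similar
  -> R7 @ bar 3 tick 0 v(1,): F4->B3 leap 6st
  -> R2 @ bar 4 tick 0 v(2, 3): G4/B4 M3 -> D5/D5 P1 similar
  -> R4 @ bar 4 tick 0 v(0, 1): B3/F4 TT untreated
  -> R7 @ bar 4 tick 0 v(1,): B3->F4 leap 6st
  -> R2 @ bar 5 tick 0 v(0, 2): B3/D5 m3 -> G3/D4 P5 similar
  -> R7 @ bar 5 tick 0 v(1,): F4->B3 leap 6st
  -> R1 @ bar 6 tick 0 v(0, 2): G3/D4 P5 -> F3/C4 P5 similar
  -> R2 @ bar 6 tick 0 v(2, 3): D4/D5 P8 -> C4/G4 P5 similar
  -> R3 @ bar 6 tick 0 v(1, 2): F4 above C4
  -> R4 @ bar 6 tick 0 v(0, 3): F3/G4 M2 untreated
  -> R7 @ bar 6 tick 0 v(1,): B3->F4 leap 6st
  -> R3 @ bar 6 tick 1 v(1, 2): F4 above C4
  -> R3 @ bar 6 tick 2 v(1, 2): F4 above C4
  -> R3 @ bar 6 tick 3 v(1, 2): F4 above C4
  -> R8 @ bar 7 tick 0 v(0, 2): penult P8 not 3rd/6th
  -> R1 @ bar 8 tick 0 v(1, 3): D4/A4 P5 -> G4/D5 P5 similar
  -> R2 @ bar 8 tick 0 v(0, 1): F3/D4 M6 -> G3/G4 P8 similar
  -> R2 @ bar 8 tick 0 v(0, 3): F3/A4 M3 -> G3/D5 P5 similar
  -> R7 @ bar 8 tick 0 v(2,): F4->B4 leap 6st
  -> R6 @ bar 8 tick 3 v(0, 2): closes on M3

(0, 0, R5, (0, 2))
(1, 0, R1, (0, 3))
(1, 0, R2, (0, 2))
(1, 0, R2, (2, 3))
(1, 0, R3, (1, 2))
(1, 1, R3, (1, 2))
(1, 2, R3, (1, 2))
(1, 3, R3, (1, 2))
(2, 0, R2, (0, 1))
(2, 0, R2, (0, 2))
(2, 0, R2, (1, 2))
(2, 0, R7, (2,))
(3, 0, R1, (0, 2))
(3, 0, R7, (1,))
(4, 0, R2, (2, 3))
(4, 0, R4, (0, 1))
(4, 0, R7, (1,))
(5, 0, R2, (0, 2))
(5, 0, R7, (1,))
(6, 0, R1, (0, 2))
(6, 0, R2, (2, 3))
(6, 0, R3, (1, 2))
(6, 0, R4, (0, 3))
(6, 0, R7, (1,))
(6, 1, R3, (1, 2))
(6, 2, R3, (1, 2))
(6, 3, R3, (1, 2))
(7, 0, R8, (0, 2))
(8, 0, R1, (1, 3))
(8, 0, R2, (0, 1))
(8, 0, R2, (0, 3))
(8, 0, R7, (2,))
(8, 3, R6, (0, 2))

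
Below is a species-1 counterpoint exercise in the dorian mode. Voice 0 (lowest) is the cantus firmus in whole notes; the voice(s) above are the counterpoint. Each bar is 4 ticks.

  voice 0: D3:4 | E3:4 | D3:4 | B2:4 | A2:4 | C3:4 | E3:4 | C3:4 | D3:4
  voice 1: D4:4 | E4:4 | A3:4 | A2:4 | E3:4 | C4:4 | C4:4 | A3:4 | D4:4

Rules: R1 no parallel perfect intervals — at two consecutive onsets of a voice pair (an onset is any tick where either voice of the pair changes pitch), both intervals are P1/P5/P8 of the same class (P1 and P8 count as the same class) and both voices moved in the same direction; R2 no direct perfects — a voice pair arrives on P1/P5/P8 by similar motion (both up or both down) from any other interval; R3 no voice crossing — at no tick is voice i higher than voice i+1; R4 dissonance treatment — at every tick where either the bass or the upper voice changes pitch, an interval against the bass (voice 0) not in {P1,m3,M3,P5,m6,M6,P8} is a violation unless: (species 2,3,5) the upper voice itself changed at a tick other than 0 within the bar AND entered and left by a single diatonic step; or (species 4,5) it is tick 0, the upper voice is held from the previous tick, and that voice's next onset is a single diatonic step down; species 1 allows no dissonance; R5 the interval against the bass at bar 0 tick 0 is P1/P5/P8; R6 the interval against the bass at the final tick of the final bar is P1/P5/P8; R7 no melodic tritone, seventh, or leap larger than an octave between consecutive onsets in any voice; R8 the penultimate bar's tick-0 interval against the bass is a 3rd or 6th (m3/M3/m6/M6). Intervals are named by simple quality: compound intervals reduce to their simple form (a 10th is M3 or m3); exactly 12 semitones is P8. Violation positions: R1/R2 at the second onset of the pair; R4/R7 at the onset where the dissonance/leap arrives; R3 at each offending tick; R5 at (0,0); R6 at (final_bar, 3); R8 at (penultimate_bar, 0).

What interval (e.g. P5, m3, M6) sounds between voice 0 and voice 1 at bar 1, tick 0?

voice 0=E3 voice 1=E4 -> P8

P8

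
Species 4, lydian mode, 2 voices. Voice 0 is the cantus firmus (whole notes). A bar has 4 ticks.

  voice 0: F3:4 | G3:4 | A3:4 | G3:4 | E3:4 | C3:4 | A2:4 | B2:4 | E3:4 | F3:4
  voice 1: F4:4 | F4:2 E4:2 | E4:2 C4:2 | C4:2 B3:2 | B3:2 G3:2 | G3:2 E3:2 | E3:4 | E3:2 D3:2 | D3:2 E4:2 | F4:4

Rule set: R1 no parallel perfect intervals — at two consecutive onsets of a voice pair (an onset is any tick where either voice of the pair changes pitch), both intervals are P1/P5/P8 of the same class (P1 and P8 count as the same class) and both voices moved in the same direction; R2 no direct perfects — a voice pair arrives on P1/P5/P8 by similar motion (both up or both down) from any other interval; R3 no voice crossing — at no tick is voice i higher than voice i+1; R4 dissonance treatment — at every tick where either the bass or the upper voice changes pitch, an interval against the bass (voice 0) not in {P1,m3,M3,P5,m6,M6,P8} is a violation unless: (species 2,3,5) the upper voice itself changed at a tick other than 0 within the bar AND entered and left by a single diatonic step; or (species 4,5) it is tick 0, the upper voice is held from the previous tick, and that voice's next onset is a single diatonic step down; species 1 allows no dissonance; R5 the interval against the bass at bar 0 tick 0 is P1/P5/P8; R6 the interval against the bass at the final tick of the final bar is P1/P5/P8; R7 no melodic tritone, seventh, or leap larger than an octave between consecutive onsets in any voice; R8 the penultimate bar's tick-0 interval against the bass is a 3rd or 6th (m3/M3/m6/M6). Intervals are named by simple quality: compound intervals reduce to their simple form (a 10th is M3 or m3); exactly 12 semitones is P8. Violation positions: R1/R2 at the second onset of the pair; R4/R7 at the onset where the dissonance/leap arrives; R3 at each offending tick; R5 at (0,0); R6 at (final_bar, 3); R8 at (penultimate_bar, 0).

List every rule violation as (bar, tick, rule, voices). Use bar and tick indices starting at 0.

bar 0: v0=F3 v1=F4 downbeat P8
bar 1: v0=G3 v1=F4 downbeat m7
bar 2: v0=A3 v1=E4 downbeat P5
bar 3: v0=G3 v1=C4 downbeat P4
bar 4: v0=E3 v1=B3 downbeat P5
bar 5: v0=C3 v1=G3 downbeat P5
bar 6: v0=A2 v1=E3 downbeat P5
bar 7: v0=B2 v1=E3 downbeat P4
bar 8: v0=E3 v1=D3 downbeat M2
bar 9: v0=F3 v1=F4 downbeat P8
  -> R3 @ bar 8 tick 0 v(0, 1): E3 above D3
  -> R4 @ bar 8 tick 0 v(0, 1): E3/D3 M2 untreated
  -> R8 @ bar 8 tick 0 v(0, 1): penult M2 not 3rd/6th
  -> R3 @ bar 8 tick 1 v(0, 1): E3 above D3
  -> R7 @ bar 8 tick 2 v(1,): D3->E4 leap 14st
  -> R1 @ bar 9 tick 0 v(0, 1): E3/E4 P8 -> F3/F4 P8 similar

(8, 0, R3, (0, 1))
(8, 0, R4, (0, 1))
(8, 0, R8, (0, 1))
(8, 1, R3, (0, 1))
(8, 2, R7, (1,))
(9, 0, R1, (0, 1))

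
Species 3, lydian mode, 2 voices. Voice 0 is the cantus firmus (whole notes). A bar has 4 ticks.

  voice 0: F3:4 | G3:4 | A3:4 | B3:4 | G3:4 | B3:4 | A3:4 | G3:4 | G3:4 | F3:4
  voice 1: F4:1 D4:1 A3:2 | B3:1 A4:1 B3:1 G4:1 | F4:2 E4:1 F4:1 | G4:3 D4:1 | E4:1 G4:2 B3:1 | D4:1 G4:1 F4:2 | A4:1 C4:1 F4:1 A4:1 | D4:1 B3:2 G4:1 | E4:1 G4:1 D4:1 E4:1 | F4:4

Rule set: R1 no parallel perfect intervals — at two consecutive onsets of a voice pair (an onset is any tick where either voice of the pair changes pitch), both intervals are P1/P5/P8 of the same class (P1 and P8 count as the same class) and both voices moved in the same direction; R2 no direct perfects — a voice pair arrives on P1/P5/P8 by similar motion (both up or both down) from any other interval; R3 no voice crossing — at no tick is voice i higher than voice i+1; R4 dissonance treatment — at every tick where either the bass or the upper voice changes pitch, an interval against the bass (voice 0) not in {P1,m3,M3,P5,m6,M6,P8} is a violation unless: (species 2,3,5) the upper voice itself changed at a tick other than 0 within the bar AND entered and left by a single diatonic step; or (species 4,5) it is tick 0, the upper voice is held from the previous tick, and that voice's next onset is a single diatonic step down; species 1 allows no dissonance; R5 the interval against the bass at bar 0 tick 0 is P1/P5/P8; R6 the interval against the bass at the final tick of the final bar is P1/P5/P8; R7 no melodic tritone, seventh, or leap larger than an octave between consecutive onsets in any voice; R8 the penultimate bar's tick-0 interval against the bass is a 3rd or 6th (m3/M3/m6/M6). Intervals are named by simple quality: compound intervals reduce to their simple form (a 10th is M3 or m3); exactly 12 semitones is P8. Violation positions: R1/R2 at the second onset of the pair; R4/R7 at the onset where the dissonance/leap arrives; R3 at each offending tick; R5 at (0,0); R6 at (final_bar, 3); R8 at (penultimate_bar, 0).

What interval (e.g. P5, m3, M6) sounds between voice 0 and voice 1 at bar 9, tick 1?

voice 0=F3 voice 1=F4 -> P8

P8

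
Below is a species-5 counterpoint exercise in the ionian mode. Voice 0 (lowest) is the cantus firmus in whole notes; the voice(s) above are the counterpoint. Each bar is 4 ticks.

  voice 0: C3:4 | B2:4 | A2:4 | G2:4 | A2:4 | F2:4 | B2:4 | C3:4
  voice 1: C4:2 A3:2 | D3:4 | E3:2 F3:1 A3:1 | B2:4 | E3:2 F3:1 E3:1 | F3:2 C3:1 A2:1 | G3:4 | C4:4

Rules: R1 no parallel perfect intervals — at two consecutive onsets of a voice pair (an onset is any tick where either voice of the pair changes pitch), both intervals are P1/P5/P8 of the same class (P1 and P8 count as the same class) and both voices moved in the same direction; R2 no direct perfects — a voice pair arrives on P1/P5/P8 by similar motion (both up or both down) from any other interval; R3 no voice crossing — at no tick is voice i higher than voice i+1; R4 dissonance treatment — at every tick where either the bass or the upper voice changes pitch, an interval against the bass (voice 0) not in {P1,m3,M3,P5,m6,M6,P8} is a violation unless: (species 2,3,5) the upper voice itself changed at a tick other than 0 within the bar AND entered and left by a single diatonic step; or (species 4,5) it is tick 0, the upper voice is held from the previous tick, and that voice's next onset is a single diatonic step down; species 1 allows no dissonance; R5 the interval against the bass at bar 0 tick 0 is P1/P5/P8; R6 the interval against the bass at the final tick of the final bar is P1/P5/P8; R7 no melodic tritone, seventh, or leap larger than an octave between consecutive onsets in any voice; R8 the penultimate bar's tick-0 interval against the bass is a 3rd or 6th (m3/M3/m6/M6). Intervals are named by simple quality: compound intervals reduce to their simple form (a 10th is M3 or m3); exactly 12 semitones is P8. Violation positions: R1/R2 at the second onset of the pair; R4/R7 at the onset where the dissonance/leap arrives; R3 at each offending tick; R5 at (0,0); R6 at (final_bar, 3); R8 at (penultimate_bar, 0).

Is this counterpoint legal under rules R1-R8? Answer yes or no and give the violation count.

No (5 violations)

bar 0: v0=C3 v1=C4 (P8)
bar 1: v0=B2 v1=D3 (m3)
bar 2: v0=A2 v1=E3 (P5)
bar 3: v0=G2 v1=B2 (M3)
bar 4: v0=A2 v1=E3 (P5)
bar 5: v0=F2 v1=F3 (P8)
bar 6: v0=B2 v1=G3 (m6)
bar 7: v0=C3 v1=C4 (P8)
  R7 @ bar3.0: A3->B2 leap 10st
  R2 @ bar4.0: G2/B2 M3 -> A2/E3 P5 similar
  R7 @ bar6.0: F2->B2 leap 6st
  R7 @ bar6.0: A2->G3 leap 10st
  R2 @ bar7.0: B2/G3 m6 -> C3/C4 P8 similar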